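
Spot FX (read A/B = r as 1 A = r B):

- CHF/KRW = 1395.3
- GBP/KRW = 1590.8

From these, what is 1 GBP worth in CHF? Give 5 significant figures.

GBP/CHF = 1.1401

1 GBP × 1590.8 = 1590.8 KRW
1590.8 KRW ÷ 1395.3 = 1.14011 CHF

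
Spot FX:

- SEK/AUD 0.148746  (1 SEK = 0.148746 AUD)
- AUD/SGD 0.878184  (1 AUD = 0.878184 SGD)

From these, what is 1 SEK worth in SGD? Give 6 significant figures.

1 SEK × 0.148746 = 0.148746 AUD
0.148746 AUD × 0.878184 = 0.130626 SGD

SEK/SGD = 0.130626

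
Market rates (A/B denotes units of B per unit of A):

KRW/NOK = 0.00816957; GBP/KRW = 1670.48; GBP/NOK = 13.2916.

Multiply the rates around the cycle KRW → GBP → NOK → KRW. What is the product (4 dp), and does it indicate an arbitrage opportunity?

0.9740 (arbitrage exists)

Around KRW → GBP → NOK → KRW: 1 ÷ 1670.48 × 13.2916 ÷ 0.00816957 = 0.973950
Product < 1; profitable direction is KRW → NOK → GBP → KRW.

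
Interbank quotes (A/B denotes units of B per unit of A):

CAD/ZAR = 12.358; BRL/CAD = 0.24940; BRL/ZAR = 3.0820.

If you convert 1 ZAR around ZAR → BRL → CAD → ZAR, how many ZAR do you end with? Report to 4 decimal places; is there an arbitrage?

1.0000 (no arbitrage)

Around ZAR → BRL → CAD → ZAR: 1 ÷ 3.0820 × 0.24940 × 12.358 = 1.000028
Product ≈ 1 (deviation 0.003%, within rounding noise).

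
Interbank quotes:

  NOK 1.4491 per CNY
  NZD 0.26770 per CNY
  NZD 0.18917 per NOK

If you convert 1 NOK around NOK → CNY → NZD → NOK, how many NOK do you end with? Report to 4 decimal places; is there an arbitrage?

Around NOK → CNY → NZD → NOK: 1 ÷ 1.4491 × 0.26770 ÷ 0.18917 = 0.976557
Product < 1; profitable direction is NOK → NZD → CNY → NOK.

0.9766 (arbitrage exists)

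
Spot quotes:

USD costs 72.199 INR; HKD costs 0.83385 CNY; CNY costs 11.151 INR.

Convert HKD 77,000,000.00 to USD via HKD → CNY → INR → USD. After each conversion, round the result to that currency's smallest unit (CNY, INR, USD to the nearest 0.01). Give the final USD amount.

USD 9,916,565.66

HKD 77,000,000.00 × 0.83385 = CNY 64,206,450.00
CNY 64,206,450.00 × 11.151 = INR 715,966,123.95
INR 715,966,123.95 ÷ 72.199 = USD 9,916,565.66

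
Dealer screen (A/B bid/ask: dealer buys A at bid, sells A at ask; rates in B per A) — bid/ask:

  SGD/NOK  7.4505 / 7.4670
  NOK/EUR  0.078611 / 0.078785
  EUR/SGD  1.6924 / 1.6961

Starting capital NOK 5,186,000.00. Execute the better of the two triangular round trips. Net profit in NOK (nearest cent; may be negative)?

Net profit: NOK 11,462.54

Best loop NOK → SGD → EUR → NOK:
NOK 5,186,000.00 ÷ 7.4670 (buy SGD at ask) = SGD 694,522.57
SGD 694,522.57 ÷ 1.6961 (buy EUR at ask) = EUR 409,482.09
EUR 409,482.09 ÷ 0.078785 (buy NOK at ask) = NOK 5,197,462.54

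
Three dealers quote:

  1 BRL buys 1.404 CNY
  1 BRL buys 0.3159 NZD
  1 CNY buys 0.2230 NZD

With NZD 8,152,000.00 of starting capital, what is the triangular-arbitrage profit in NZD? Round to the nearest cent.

Profitable loop is NZD → CNY → BRL → NZD:
NZD 8,152,000.00 ÷ 0.2230 = CNY 36,556,053.81
CNY 36,556,053.81 ÷ 1.404 = BRL 26,037,075.36
BRL 26,037,075.36 × 0.3159 = NZD 8,225,112.11
Profit = NZD 8,225,112.11 − NZD 8,152,000.00

Profit: NZD 73,112.11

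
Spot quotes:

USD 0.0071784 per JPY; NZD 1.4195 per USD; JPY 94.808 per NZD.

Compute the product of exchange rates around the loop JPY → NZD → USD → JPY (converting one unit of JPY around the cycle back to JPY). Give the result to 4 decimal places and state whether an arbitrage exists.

1.0351 (arbitrage exists)

Around JPY → NZD → USD → JPY: 1 ÷ 94.808 ÷ 1.4195 ÷ 0.0071784 = 1.035123
Product > 1; profitable direction is JPY → NZD → USD → JPY.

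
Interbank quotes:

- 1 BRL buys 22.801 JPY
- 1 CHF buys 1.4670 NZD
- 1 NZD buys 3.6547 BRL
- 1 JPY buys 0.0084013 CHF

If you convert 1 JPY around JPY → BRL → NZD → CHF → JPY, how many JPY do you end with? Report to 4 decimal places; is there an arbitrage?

Around JPY → BRL → NZD → CHF → JPY: 1 ÷ 22.801 ÷ 3.6547 ÷ 1.4670 ÷ 0.0084013 = 0.973683
Product < 1; profitable direction is JPY → CHF → NZD → BRL → JPY.

0.9737 (arbitrage exists)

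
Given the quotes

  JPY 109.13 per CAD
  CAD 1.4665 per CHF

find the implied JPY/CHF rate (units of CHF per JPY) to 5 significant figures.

JPY/CHF = 0.0062485

1 JPY ÷ 109.13 = 0.00916338 CAD
0.00916338 CAD ÷ 1.4665 = 0.00624847 CHF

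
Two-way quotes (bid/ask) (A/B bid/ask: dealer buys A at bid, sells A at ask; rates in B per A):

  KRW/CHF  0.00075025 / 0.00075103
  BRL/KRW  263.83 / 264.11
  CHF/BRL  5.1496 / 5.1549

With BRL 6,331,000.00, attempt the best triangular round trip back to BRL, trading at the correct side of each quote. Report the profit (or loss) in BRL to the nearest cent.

Net profit: BRL 122,212.87

Best loop BRL → KRW → CHF → BRL:
BRL 6,331,000.00 × 263.83 (sell BRL at bid) = KRW 1,670,307,730
KRW 1,670,307,730 × 0.00075025 (sell KRW at bid) = CHF 1,253,148.37
CHF 1,253,148.37 × 5.1496 (sell CHF at bid) = BRL 6,453,212.87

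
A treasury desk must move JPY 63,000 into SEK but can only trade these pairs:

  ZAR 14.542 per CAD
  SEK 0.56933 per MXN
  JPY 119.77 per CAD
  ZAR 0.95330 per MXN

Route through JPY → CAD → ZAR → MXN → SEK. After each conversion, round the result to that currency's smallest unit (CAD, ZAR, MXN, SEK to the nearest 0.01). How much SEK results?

JPY 63,000 ÷ 119.77 = CAD 526.01
CAD 526.01 × 14.542 = ZAR 7,649.24
ZAR 7,649.24 ÷ 0.95330 = MXN 8,023.96
MXN 8,023.96 × 0.56933 = SEK 4,568.28

SEK 4,568.28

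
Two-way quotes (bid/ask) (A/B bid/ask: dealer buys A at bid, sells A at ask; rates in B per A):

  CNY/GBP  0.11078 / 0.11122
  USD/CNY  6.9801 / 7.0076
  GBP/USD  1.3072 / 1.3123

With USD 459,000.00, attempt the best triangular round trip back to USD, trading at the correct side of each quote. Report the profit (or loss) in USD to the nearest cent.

Best loop USD → CNY → GBP → USD:
USD 459,000.00 × 6.9801 (sell USD at bid) = CNY 3,203,865.90
CNY 3,203,865.90 × 0.11078 (sell CNY at bid) = GBP 354,924.26
GBP 354,924.26 × 1.3072 (sell GBP at bid) = USD 463,957.00

Net profit: USD 4,957.00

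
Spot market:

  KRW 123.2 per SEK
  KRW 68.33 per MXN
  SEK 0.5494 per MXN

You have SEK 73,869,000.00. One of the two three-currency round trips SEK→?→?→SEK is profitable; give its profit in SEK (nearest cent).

Profit: SEK 702,740.16

Profitable loop is SEK → MXN → KRW → SEK:
SEK 73,869,000.00 ÷ 0.5494 = MXN 134,453,949.76
MXN 134,453,949.76 × 68.33 = KRW 9,187,238,387
KRW 9,187,238,387 ÷ 123.2 = SEK 74,571,740.16
Profit = SEK 74,571,740.16 − SEK 73,869,000.00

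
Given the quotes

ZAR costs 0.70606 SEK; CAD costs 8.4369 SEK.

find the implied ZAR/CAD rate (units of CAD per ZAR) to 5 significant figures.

1 ZAR × 0.70606 = 0.70606 SEK
0.70606 SEK ÷ 8.4369 = 0.0836871 CAD

ZAR/CAD = 0.083687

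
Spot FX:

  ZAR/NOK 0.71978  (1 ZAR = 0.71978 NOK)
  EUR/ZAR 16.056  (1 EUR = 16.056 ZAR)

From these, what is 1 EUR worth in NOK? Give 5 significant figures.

1 EUR × 16.056 = 16.056 ZAR
16.056 ZAR × 0.71978 = 11.5568 NOK

EUR/NOK = 11.557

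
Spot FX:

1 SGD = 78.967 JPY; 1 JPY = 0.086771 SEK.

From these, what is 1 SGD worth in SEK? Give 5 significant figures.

1 SGD × 78.967 = 78.967 JPY
78.967 JPY × 0.086771 = 6.85205 SEK

SGD/SEK = 6.8520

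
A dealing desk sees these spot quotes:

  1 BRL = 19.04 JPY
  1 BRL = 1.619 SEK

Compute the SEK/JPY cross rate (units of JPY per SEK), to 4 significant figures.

1 SEK ÷ 1.619 = 0.617665 BRL
0.617665 BRL × 19.04 = 11.7603 JPY

SEK/JPY = 11.76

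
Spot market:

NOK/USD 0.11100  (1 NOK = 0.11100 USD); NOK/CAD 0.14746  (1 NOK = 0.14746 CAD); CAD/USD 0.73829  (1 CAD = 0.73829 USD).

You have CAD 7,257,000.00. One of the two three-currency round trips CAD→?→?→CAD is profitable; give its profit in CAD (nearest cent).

Profit: CAD 142,099.82

Profitable loop is CAD → NOK → USD → CAD:
CAD 7,257,000.00 ÷ 0.14746 = NOK 49,213,345.99
NOK 49,213,345.99 × 0.11100 = USD 5,462,681.41
USD 5,462,681.41 ÷ 0.73829 = CAD 7,399,099.82
Profit = CAD 7,399,099.82 − CAD 7,257,000.00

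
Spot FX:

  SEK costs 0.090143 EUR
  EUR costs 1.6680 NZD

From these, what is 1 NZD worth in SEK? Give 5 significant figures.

1 NZD ÷ 1.6680 = 0.59952 EUR
0.59952 EUR ÷ 0.090143 = 6.65077 SEK

NZD/SEK = 6.6508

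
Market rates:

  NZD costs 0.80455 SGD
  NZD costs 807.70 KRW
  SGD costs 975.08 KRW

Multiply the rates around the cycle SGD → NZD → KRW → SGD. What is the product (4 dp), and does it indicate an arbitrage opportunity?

Around SGD → NZD → KRW → SGD: 1 ÷ 0.80455 × 807.70 ÷ 975.08 = 1.029572
Product > 1; profitable direction is SGD → NZD → KRW → SGD.

1.0296 (arbitrage exists)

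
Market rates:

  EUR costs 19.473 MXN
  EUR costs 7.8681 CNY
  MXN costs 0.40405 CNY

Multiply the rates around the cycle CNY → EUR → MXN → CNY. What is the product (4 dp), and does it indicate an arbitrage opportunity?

Around CNY → EUR → MXN → CNY: 1 ÷ 7.8681 × 19.473 × 0.40405 = 0.999996
Product ≈ 1 (deviation 0.000%, within rounding noise).

1.0000 (no arbitrage)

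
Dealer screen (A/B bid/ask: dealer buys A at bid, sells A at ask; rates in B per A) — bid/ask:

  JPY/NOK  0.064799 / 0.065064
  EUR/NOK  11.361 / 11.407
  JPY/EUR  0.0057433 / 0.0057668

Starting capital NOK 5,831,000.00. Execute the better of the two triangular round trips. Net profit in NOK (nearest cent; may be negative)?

Best loop NOK → JPY → EUR → NOK:
NOK 5,831,000.00 ÷ 0.065064 (buy JPY at ask) = JPY 89,619,452
JPY 89,619,452 × 0.0057433 (sell JPY at bid) = EUR 514,711.40
EUR 514,711.40 × 11.361 (sell EUR at bid) = NOK 5,847,636.18

Net profit: NOK 16,636.18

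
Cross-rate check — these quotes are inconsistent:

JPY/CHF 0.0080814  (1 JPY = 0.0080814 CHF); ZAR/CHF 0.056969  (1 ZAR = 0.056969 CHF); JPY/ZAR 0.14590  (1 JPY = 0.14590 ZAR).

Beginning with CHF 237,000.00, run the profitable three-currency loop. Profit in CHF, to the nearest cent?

Profit: CHF 6,756.18

Profitable loop is CHF → JPY → ZAR → CHF:
CHF 237,000.00 ÷ 0.0080814 = JPY 29,326,602
JPY 29,326,602 × 0.14590 = ZAR 4,278,751.21
ZAR 4,278,751.21 × 0.056969 = CHF 243,756.18
Profit = CHF 243,756.18 − CHF 237,000.00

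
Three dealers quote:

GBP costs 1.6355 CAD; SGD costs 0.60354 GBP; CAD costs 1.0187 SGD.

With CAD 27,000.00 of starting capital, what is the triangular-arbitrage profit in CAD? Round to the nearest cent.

Profitable loop is CAD → SGD → GBP → CAD:
CAD 27,000.00 × 1.0187 = SGD 27,504.90
SGD 27,504.90 × 0.60354 = GBP 16,600.31
GBP 16,600.31 × 1.6355 = CAD 27,149.80
Profit = CAD 27,149.80 − CAD 27,000.00

Profit: CAD 149.80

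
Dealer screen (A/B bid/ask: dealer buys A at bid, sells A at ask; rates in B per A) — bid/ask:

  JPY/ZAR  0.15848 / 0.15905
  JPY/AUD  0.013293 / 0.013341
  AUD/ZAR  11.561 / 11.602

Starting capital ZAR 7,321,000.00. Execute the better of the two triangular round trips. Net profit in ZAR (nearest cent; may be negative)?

Net profit: ZAR 174,897.24

Best loop ZAR → AUD → JPY → ZAR:
ZAR 7,321,000.00 ÷ 11.602 (buy AUD at ask) = AUD 631,011.89
AUD 631,011.89 ÷ 0.013341 (buy JPY at ask) = JPY 47,298,695
JPY 47,298,695 × 0.15848 (sell JPY at bid) = ZAR 7,495,897.24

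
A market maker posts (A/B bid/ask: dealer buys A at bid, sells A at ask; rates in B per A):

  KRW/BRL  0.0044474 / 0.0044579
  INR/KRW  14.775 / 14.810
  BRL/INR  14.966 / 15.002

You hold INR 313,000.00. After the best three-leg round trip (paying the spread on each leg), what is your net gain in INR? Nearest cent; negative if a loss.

Net profit: INR 3,016.53

Best loop INR → BRL → KRW → INR:
INR 313,000.00 ÷ 15.002 (buy BRL at ask) = BRL 20,863.88
BRL 20,863.88 ÷ 0.0044579 (buy KRW at ask) = KRW 4,680,205
KRW 4,680,205 ÷ 14.810 (buy INR at ask) = INR 316,016.53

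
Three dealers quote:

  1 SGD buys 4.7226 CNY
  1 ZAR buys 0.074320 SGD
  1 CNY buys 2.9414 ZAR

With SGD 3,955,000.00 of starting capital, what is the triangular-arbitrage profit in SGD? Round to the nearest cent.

Profitable loop is SGD → CNY → ZAR → SGD:
SGD 3,955,000.00 × 4.7226 = CNY 18,677,883.00
CNY 18,677,883.00 × 2.9414 = ZAR 54,939,125.06
ZAR 54,939,125.06 × 0.074320 = SGD 4,083,075.77
Profit = SGD 4,083,075.77 − SGD 3,955,000.00

Profit: SGD 128,075.77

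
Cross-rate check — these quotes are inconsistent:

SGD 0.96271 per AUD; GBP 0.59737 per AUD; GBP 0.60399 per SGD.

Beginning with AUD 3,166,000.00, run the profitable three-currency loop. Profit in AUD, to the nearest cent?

Profit: AUD 86,588.24

Profitable loop is AUD → GBP → SGD → AUD:
AUD 3,166,000.00 × 0.59737 = GBP 1,891,273.42
GBP 1,891,273.42 ÷ 0.60399 = SGD 3,131,299.23
SGD 3,131,299.23 ÷ 0.96271 = AUD 3,252,588.24
Profit = AUD 3,252,588.24 − AUD 3,166,000.00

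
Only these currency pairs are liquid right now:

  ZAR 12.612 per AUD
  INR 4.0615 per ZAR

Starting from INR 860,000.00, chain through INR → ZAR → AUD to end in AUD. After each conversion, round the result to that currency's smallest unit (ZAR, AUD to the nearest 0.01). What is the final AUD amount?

AUD 16,789.12

INR 860,000.00 ÷ 4.0615 = ZAR 211,744.43
ZAR 211,744.43 ÷ 12.612 = AUD 16,789.12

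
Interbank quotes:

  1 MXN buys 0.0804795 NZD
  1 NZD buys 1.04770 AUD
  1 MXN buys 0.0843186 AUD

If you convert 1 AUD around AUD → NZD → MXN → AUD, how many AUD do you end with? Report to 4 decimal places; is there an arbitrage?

Around AUD → NZD → MXN → AUD: 1 ÷ 1.04770 ÷ 0.0804795 × 0.0843186 = 1.000003
Product ≈ 1 (deviation 0.000%, within rounding noise).

1.0000 (no arbitrage)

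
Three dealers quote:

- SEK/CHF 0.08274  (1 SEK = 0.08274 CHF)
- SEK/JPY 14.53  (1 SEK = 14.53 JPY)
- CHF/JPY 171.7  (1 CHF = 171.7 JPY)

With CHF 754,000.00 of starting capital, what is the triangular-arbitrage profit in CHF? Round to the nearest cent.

Profit: CHF 17,171.81

Profitable loop is CHF → SEK → JPY → CHF:
CHF 754,000.00 ÷ 0.08274 = SEK 9,112,883.73
SEK 9,112,883.73 × 14.53 = JPY 132,410,201
JPY 132,410,201 ÷ 171.7 = CHF 771,171.81
Profit = CHF 771,171.81 − CHF 754,000.00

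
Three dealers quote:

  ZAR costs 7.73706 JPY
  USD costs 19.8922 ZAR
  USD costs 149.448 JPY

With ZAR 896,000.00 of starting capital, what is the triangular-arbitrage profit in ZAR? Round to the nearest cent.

Profitable loop is ZAR → JPY → USD → ZAR:
ZAR 896,000.00 × 7.73706 = JPY 6,932,406
JPY 6,932,406 ÷ 149.448 = USD 46,386.74
USD 46,386.74 × 19.8922 = ZAR 922,734.34
Profit = ZAR 922,734.34 − ZAR 896,000.00

Profit: ZAR 26,734.34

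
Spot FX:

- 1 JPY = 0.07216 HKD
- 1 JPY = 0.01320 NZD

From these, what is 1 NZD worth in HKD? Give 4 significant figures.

1 NZD ÷ 0.01320 = 75.7576 JPY
75.7576 JPY × 0.07216 = 5.46667 HKD

NZD/HKD = 5.467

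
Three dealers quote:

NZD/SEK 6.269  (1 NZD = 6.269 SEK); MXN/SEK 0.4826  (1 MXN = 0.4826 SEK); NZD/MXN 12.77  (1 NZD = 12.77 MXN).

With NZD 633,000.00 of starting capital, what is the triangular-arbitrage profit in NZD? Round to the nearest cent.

Profit: NZD 10,907.92

Profitable loop is NZD → SEK → MXN → NZD:
NZD 633,000.00 × 6.269 = SEK 3,968,277.00
SEK 3,968,277.00 ÷ 0.4826 = MXN 8,222,704.10
MXN 8,222,704.10 ÷ 12.77 = NZD 643,907.92
Profit = NZD 643,907.92 − NZD 633,000.00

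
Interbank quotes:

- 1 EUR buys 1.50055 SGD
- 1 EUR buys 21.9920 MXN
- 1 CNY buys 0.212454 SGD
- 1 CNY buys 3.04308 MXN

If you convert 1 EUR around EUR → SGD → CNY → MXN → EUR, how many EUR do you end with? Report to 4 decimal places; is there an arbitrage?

Around EUR → SGD → CNY → MXN → EUR: 1 × 1.50055 ÷ 0.212454 × 3.04308 ÷ 21.9920 = 0.977314
Product < 1; profitable direction is EUR → MXN → CNY → SGD → EUR.

0.9773 (arbitrage exists)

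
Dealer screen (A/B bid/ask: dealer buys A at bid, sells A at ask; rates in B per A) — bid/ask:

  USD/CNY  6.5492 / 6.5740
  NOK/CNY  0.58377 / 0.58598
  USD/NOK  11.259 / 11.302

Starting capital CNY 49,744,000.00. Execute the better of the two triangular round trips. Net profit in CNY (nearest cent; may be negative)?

Best loop CNY → USD → NOK → CNY:
CNY 49,744,000.00 ÷ 6.5740 (buy USD at ask) = USD 7,566,778.22
USD 7,566,778.22 × 11.259 (sell USD at bid) = NOK 85,194,355.95
NOK 85,194,355.95 × 0.58377 (sell NOK at bid) = CNY 49,733,909.17

Net result: CNY -10,090.83 (no profitable arbitrage after spreads)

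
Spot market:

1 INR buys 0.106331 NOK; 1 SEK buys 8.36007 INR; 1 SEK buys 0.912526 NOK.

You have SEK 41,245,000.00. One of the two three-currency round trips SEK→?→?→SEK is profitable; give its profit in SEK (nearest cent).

Profitable loop is SEK → NOK → INR → SEK:
SEK 41,245,000.00 × 0.912526 = NOK 37,637,134.87
NOK 37,637,134.87 ÷ 0.106331 = INR 353,962,013.62
INR 353,962,013.62 ÷ 8.36007 = SEK 42,339,599.26
Profit = SEK 42,339,599.26 − SEK 41,245,000.00

Profit: SEK 1,094,599.26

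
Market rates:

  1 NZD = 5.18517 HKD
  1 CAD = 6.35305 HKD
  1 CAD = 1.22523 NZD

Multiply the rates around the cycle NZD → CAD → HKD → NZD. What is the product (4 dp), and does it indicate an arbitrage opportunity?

1.0000 (no arbitrage)

Around NZD → CAD → HKD → NZD: 1 ÷ 1.22523 × 6.35305 ÷ 5.18517 = 1.000004
Product ≈ 1 (deviation 0.000%, within rounding noise).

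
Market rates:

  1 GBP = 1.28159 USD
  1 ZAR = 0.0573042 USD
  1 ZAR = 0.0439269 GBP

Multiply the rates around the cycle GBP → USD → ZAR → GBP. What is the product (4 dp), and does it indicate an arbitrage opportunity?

0.9824 (arbitrage exists)

Around GBP → USD → ZAR → GBP: 1 × 1.28159 ÷ 0.0573042 × 0.0439269 = 0.982411
Product < 1; profitable direction is GBP → ZAR → USD → GBP.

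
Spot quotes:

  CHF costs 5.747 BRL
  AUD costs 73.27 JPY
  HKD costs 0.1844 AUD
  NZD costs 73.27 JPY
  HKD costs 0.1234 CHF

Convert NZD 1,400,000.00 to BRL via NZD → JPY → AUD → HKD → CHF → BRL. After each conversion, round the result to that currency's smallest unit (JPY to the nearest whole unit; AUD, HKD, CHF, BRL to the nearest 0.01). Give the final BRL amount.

BRL 5,384,228.44

NZD 1,400,000.00 × 73.27 = JPY 102,578,000
JPY 102,578,000 ÷ 73.27 = AUD 1,400,000.00
AUD 1,400,000.00 ÷ 0.1844 = HKD 7,592,190.89
HKD 7,592,190.89 × 0.1234 = CHF 936,876.36
CHF 936,876.36 × 5.747 = BRL 5,384,228.44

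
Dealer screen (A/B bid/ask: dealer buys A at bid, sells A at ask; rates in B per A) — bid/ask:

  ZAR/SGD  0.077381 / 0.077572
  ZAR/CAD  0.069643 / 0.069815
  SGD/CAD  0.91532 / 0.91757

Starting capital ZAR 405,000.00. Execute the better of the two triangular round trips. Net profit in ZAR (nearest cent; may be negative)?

Best loop ZAR → SGD → CAD → ZAR:
ZAR 405,000.00 × 0.077381 (sell ZAR at bid) = SGD 31,339.31
SGD 31,339.31 × 0.91532 (sell SGD at bid) = CAD 28,685.49
CAD 28,685.49 ÷ 0.069815 (buy ZAR at ask) = ZAR 410,878.65

Net profit: ZAR 5,878.65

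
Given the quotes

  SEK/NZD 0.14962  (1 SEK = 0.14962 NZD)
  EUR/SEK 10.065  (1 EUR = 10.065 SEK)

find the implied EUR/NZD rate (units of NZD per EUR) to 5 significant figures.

EUR/NZD = 1.5059

1 EUR × 10.065 = 10.065 SEK
10.065 SEK × 0.14962 = 1.50593 NZD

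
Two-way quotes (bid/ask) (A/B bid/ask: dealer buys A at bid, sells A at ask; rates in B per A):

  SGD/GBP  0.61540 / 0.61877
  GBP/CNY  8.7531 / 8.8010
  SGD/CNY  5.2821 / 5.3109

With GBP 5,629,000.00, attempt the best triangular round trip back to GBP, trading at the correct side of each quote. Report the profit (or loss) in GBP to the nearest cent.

Best loop GBP → CNY → SGD → GBP:
GBP 5,629,000.00 × 8.7531 (sell GBP at bid) = CNY 49,271,199.90
CNY 49,271,199.90 ÷ 5.3109 (buy SGD at ask) = SGD 9,277,372.93
SGD 9,277,372.93 × 0.61540 (sell SGD at bid) = GBP 5,709,295.30

Net profit: GBP 80,295.30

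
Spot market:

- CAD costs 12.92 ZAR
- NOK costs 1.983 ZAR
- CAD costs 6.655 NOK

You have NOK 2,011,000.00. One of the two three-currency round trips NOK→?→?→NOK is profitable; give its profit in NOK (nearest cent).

Profitable loop is NOK → ZAR → CAD → NOK:
NOK 2,011,000.00 × 1.983 = ZAR 3,987,813.00
ZAR 3,987,813.00 ÷ 12.92 = CAD 308,654.26
CAD 308,654.26 × 6.655 = NOK 2,054,094.08
Profit = NOK 2,054,094.08 − NOK 2,011,000.00

Profit: NOK 43,094.08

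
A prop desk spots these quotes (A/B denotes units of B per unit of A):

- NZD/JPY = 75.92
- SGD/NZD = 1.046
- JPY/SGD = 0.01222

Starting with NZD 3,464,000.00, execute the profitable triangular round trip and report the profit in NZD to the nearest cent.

Profitable loop is NZD → SGD → JPY → NZD:
NZD 3,464,000.00 ÷ 1.046 = SGD 3,311,663.48
SGD 3,311,663.48 ÷ 0.01222 = JPY 271,003,558
JPY 271,003,558 ÷ 75.92 = NZD 3,569,593.76
Profit = NZD 3,569,593.76 − NZD 3,464,000.00

Profit: NZD 105,593.76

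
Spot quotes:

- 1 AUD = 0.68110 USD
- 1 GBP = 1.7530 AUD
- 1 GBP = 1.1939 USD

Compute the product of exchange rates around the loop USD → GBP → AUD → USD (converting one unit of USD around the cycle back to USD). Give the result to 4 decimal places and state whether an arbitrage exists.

Around USD → GBP → AUD → USD: 1 ÷ 1.1939 × 1.7530 × 0.68110 = 1.000057
Product ≈ 1 (deviation 0.006%, within rounding noise).

1.0001 (no arbitrage)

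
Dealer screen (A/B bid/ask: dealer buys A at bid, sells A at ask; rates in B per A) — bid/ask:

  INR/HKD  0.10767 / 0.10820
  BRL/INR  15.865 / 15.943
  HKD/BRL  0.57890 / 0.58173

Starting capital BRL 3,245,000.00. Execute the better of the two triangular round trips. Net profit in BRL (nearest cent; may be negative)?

Best loop BRL → HKD → INR → BRL:
BRL 3,245,000.00 ÷ 0.58173 (buy HKD at ask) = HKD 5,578,189.19
HKD 5,578,189.19 ÷ 0.10820 (buy INR at ask) = INR 51,554,428.78
INR 51,554,428.78 ÷ 15.943 (buy BRL at ask) = BRL 3,233,671.75

Net result: BRL -11,328.25 (no profitable arbitrage after spreads)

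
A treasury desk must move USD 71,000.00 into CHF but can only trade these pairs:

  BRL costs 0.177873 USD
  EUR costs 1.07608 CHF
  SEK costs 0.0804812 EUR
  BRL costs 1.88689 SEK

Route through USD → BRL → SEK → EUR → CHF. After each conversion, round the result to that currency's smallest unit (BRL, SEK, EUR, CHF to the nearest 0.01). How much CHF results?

USD 71,000.00 ÷ 0.177873 = BRL 399,161.20
BRL 399,161.20 × 1.88689 = SEK 753,173.28
SEK 753,173.28 × 0.0804812 = EUR 60,616.29
EUR 60,616.29 × 1.07608 = CHF 65,227.98

CHF 65,227.98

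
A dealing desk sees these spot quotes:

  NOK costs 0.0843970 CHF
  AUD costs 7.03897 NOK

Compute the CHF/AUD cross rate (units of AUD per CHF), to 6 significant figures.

CHF/AUD = 1.68331

1 CHF ÷ 0.0843970 = 11.8488 NOK
11.8488 NOK ÷ 7.03897 = 1.68331 AUD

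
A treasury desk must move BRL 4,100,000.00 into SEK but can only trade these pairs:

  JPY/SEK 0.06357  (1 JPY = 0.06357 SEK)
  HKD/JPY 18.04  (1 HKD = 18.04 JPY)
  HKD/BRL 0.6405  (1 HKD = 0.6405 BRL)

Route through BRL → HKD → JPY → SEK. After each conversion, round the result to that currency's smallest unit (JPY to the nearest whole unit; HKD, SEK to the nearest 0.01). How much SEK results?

BRL 4,100,000.00 ÷ 0.6405 = HKD 6,401,249.02
HKD 6,401,249.02 × 18.04 = JPY 115,478,532
JPY 115,478,532 × 0.06357 = SEK 7,340,970.28

SEK 7,340,970.28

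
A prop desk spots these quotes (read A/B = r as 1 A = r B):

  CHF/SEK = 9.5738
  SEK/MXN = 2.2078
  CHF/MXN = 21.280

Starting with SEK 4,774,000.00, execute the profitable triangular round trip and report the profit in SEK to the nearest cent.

Profit: SEK 32,289.86

Profitable loop is SEK → CHF → MXN → SEK:
SEK 4,774,000.00 ÷ 9.5738 = CHF 498,652.57
CHF 498,652.57 × 21.280 = MXN 10,611,326.75
MXN 10,611,326.75 ÷ 2.2078 = SEK 4,806,289.86
Profit = SEK 4,806,289.86 − SEK 4,774,000.00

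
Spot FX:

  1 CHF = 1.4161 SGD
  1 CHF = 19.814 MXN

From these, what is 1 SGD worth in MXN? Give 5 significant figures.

SGD/MXN = 13.992

1 SGD ÷ 1.4161 = 0.706165 CHF
0.706165 CHF × 19.814 = 13.9919 MXN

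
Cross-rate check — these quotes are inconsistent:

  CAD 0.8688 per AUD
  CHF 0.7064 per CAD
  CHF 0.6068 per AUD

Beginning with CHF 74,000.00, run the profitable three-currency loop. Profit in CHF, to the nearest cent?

Profitable loop is CHF → AUD → CAD → CHF:
CHF 74,000.00 ÷ 0.6068 = AUD 121,951.22
AUD 121,951.22 × 0.8688 = CAD 105,951.22
CAD 105,951.22 × 0.7064 = CHF 74,843.94
Profit = CHF 74,843.94 − CHF 74,000.00

Profit: CHF 843.94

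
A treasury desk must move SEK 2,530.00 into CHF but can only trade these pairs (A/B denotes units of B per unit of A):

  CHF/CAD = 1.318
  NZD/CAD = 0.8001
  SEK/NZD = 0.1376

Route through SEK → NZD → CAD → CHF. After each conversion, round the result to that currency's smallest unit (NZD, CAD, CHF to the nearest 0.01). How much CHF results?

CHF 211.34

SEK 2,530.00 × 0.1376 = NZD 348.13
NZD 348.13 × 0.8001 = CAD 278.54
CAD 278.54 ÷ 1.318 = CHF 211.34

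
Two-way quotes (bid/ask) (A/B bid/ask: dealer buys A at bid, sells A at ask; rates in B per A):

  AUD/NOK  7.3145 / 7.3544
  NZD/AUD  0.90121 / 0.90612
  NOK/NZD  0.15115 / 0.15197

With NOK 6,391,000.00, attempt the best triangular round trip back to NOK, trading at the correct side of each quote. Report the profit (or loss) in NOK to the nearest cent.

Net result: NOK -23,226.38 (no profitable arbitrage after spreads)

Best loop NOK → NZD → AUD → NOK:
NOK 6,391,000.00 × 0.15115 (sell NOK at bid) = NZD 965,999.65
NZD 965,999.65 × 0.90121 (sell NZD at bid) = AUD 870,568.54
AUD 870,568.54 × 7.3145 (sell AUD at bid) = NOK 6,367,773.62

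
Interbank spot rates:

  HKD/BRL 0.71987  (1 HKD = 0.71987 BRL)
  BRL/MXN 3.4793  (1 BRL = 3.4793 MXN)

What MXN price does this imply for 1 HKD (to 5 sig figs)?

1 HKD × 0.71987 = 0.71987 BRL
0.71987 BRL × 3.4793 = 2.50464 MXN

HKD/MXN = 2.5046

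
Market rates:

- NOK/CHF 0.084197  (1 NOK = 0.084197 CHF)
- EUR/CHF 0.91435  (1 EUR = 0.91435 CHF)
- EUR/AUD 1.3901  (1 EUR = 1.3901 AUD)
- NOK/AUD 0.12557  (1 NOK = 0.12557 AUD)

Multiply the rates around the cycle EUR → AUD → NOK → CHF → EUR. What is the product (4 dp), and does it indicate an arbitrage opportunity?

1.0194 (arbitrage exists)

Around EUR → AUD → NOK → CHF → EUR: 1 × 1.3901 ÷ 0.12557 × 0.084197 ÷ 0.91435 = 1.019399
Product > 1; profitable direction is EUR → AUD → NOK → CHF → EUR.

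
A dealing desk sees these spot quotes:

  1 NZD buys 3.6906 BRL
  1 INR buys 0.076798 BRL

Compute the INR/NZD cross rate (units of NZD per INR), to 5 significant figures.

1 INR × 0.076798 = 0.076798 BRL
0.076798 BRL ÷ 3.6906 = 0.0208091 NZD

INR/NZD = 0.020809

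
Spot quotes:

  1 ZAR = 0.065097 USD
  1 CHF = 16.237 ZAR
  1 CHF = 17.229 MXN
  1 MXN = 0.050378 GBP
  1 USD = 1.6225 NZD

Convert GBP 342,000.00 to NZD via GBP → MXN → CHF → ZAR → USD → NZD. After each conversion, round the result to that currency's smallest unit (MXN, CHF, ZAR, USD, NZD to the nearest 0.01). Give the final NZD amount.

GBP 342,000.00 ÷ 0.050378 = MXN 6,788,677.60
MXN 6,788,677.60 ÷ 17.229 = CHF 394,026.21
CHF 394,026.21 × 16.237 = ZAR 6,397,803.57
ZAR 6,397,803.57 × 0.065097 = USD 416,477.82
USD 416,477.82 × 1.6225 = NZD 675,735.26

NZD 675,735.26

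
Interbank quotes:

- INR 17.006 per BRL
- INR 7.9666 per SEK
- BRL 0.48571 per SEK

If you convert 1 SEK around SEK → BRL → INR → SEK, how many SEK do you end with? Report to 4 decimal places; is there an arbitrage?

Around SEK → BRL → INR → SEK: 1 × 0.48571 × 17.006 ÷ 7.9666 = 1.036827
Product > 1; profitable direction is SEK → BRL → INR → SEK.

1.0368 (arbitrage exists)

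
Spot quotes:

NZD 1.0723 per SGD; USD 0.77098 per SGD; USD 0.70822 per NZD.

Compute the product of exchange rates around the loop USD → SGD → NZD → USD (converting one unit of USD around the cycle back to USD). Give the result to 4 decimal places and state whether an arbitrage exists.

0.9850 (arbitrage exists)

Around USD → SGD → NZD → USD: 1 ÷ 0.77098 × 1.0723 × 0.70822 = 0.985012
Product < 1; profitable direction is USD → NZD → SGD → USD.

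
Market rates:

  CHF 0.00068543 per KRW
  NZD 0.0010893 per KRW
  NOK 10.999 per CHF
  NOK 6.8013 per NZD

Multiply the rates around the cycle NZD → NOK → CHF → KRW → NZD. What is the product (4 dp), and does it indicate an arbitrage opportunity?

Around NZD → NOK → CHF → KRW → NZD: 1 × 6.8013 ÷ 10.999 ÷ 0.00068543 × 0.0010893 = 0.982705
Product < 1; profitable direction is NZD → KRW → CHF → NOK → NZD.

0.9827 (arbitrage exists)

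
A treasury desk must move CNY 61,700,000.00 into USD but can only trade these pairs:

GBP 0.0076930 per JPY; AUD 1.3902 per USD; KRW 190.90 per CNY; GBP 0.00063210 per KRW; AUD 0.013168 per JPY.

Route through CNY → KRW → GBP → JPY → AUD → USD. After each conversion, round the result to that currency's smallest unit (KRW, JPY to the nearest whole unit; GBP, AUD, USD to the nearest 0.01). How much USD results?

CNY 61,700,000.00 × 190.90 = KRW 11,778,530,000
KRW 11,778,530,000 × 0.00063210 = GBP 7,445,208.81
GBP 7,445,208.81 ÷ 0.0076930 = JPY 967,790,044
JPY 967,790,044 × 0.013168 = AUD 12,743,859.30
AUD 12,743,859.30 ÷ 1.3902 = USD 9,166,925.12

USD 9,166,925.12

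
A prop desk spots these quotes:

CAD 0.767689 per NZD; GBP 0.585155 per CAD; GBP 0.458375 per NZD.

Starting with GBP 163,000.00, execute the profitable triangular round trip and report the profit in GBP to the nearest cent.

Profit: GBP 3,322.99

Profitable loop is GBP → CAD → NZD → GBP:
GBP 163,000.00 ÷ 0.585155 = CAD 278,558.67
CAD 278,558.67 ÷ 0.767689 = NZD 362,853.54
NZD 362,853.54 × 0.458375 = GBP 166,322.99
Profit = GBP 166,322.99 − GBP 163,000.00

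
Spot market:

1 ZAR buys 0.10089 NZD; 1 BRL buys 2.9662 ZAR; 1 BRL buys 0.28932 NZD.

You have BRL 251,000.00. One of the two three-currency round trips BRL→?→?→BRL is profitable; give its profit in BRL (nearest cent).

Profit: BRL 8,623.39

Profitable loop is BRL → ZAR → NZD → BRL:
BRL 251,000.00 × 2.9662 = ZAR 744,516.20
ZAR 744,516.20 × 0.10089 = NZD 75,114.24
NZD 75,114.24 ÷ 0.28932 = BRL 259,623.39
Profit = BRL 259,623.39 − BRL 251,000.00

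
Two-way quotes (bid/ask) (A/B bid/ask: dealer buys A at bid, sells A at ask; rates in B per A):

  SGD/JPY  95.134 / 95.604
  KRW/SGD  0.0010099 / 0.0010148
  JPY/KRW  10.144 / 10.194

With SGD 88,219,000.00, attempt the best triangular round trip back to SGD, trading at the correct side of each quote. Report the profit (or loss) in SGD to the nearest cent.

Best loop SGD → KRW → JPY → SGD:
SGD 88,219,000.00 ÷ 0.0010148 (buy KRW at ask) = KRW 86,932,400,473
KRW 86,932,400,473 ÷ 10.194 (buy JPY at ask) = JPY 8,527,800,713
JPY 8,527,800,713 ÷ 95.604 (buy SGD at ask) = SGD 89,199,204.15

Net profit: SGD 980,204.15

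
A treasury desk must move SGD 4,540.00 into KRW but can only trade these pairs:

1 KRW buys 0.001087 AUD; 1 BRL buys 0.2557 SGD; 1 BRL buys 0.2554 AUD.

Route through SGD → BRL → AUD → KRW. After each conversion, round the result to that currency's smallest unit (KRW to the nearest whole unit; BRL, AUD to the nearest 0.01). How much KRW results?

KRW 4,171,730

SGD 4,540.00 ÷ 0.2557 = BRL 17,755.18
BRL 17,755.18 × 0.2554 = AUD 4,534.67
AUD 4,534.67 ÷ 0.001087 = KRW 4,171,730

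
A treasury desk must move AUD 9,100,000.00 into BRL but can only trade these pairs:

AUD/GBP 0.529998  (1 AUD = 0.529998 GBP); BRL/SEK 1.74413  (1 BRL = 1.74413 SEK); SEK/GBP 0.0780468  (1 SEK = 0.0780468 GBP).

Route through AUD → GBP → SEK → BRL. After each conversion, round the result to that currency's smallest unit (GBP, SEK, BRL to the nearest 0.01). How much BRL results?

BRL 35,430,858.02

AUD 9,100,000.00 × 0.529998 = GBP 4,822,981.80
GBP 4,822,981.80 ÷ 0.0780468 = SEK 61,796,022.39
SEK 61,796,022.39 ÷ 1.74413 = BRL 35,430,858.02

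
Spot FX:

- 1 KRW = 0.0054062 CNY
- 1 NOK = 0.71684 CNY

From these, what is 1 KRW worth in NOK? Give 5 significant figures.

1 KRW × 0.0054062 = 0.0054062 CNY
0.0054062 CNY ÷ 0.71684 = 0.00754171 NOK

KRW/NOK = 0.0075417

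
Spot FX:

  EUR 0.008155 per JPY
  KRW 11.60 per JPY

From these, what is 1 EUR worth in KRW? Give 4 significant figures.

EUR/KRW = 1422

1 EUR ÷ 0.008155 = 122.624 JPY
122.624 JPY × 11.60 = 1422.44 KRW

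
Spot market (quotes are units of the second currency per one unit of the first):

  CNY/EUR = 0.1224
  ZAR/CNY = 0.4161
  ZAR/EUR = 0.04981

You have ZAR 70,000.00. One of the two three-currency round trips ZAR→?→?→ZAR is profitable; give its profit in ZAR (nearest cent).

Profit: ZAR 1,574.88

Profitable loop is ZAR → CNY → EUR → ZAR:
ZAR 70,000.00 × 0.4161 = CNY 29,127.00
CNY 29,127.00 × 0.1224 = EUR 3,565.14
EUR 3,565.14 ÷ 0.04981 = ZAR 71,574.88
Profit = ZAR 71,574.88 − ZAR 70,000.00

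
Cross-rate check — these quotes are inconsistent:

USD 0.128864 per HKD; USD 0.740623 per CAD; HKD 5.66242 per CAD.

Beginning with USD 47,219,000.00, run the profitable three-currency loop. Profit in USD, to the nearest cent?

Profitable loop is USD → HKD → CAD → USD:
USD 47,219,000.00 ÷ 0.128864 = HKD 366,425,068.29
HKD 366,425,068.29 ÷ 5.66242 = CAD 64,711,743.09
CAD 64,711,743.09 × 0.740623 = USD 47,927,005.30
Profit = USD 47,927,005.30 − USD 47,219,000.00

Profit: USD 708,005.30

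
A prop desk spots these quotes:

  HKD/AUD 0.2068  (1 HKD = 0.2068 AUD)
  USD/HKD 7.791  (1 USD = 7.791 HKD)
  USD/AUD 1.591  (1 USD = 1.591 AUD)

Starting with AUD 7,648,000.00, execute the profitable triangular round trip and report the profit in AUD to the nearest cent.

Profit: AUD 97,000.29

Profitable loop is AUD → USD → HKD → AUD:
AUD 7,648,000.00 ÷ 1.591 = USD 4,807,039.60
USD 4,807,039.60 × 7.791 = HKD 37,451,645.51
HKD 37,451,645.51 × 0.2068 = AUD 7,745,000.29
Profit = AUD 7,745,000.29 − AUD 7,648,000.00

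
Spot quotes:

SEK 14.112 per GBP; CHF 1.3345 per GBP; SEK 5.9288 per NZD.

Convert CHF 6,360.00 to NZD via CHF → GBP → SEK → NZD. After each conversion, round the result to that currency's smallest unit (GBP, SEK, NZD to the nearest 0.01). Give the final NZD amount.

CHF 6,360.00 ÷ 1.3345 = GBP 4,765.83
GBP 4,765.83 × 14.112 = SEK 67,255.39
SEK 67,255.39 ÷ 5.9288 = NZD 11,343.85

NZD 11,343.85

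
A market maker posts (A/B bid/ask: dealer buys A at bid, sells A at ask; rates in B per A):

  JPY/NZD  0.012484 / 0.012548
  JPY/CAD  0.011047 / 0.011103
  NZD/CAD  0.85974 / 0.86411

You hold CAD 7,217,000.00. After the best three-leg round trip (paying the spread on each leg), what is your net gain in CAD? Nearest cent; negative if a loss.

Best loop CAD → NZD → JPY → CAD:
CAD 7,217,000.00 ÷ 0.86411 (buy NZD at ask) = NZD 8,351,945.93
NZD 8,351,945.93 ÷ 0.012548 (buy JPY at ask) = JPY 665,599,772
JPY 665,599,772 × 0.011047 (sell JPY at bid) = CAD 7,352,880.68

Net profit: CAD 135,880.68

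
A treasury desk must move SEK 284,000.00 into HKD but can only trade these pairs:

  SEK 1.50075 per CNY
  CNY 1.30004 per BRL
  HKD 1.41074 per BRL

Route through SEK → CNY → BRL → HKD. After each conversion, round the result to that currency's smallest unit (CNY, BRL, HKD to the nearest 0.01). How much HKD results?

SEK 284,000.00 ÷ 1.50075 = CNY 189,238.71
CNY 189,238.71 ÷ 1.30004 = BRL 145,563.76
BRL 145,563.76 × 1.41074 = HKD 205,352.62

HKD 205,352.62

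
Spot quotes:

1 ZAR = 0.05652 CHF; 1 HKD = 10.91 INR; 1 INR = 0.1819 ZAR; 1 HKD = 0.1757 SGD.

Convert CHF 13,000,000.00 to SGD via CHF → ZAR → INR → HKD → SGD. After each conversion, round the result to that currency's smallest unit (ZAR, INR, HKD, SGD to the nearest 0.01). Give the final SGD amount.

CHF 13,000,000.00 ÷ 0.05652 = ZAR 230,007,077.14
ZAR 230,007,077.14 ÷ 0.1819 = INR 1,264,469,912.81
INR 1,264,469,912.81 ÷ 10.91 = HKD 115,900,083.67
HKD 115,900,083.67 × 0.1757 = SGD 20,363,644.70

SGD 20,363,644.70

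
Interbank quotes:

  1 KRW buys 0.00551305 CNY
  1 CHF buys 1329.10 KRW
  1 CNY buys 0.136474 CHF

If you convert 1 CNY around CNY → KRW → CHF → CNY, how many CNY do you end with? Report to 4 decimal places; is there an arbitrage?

1.0000 (no arbitrage)

Around CNY → KRW → CHF → CNY: 1 ÷ 0.00551305 ÷ 1329.10 ÷ 0.136474 = 1.000001
Product ≈ 1 (deviation 0.000%, within rounding noise).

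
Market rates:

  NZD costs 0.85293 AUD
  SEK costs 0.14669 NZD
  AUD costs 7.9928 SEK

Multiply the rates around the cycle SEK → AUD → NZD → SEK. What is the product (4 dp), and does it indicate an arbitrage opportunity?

Around SEK → AUD → NZD → SEK: 1 ÷ 7.9928 ÷ 0.85293 ÷ 0.14669 = 0.999970
Product ≈ 1 (deviation 0.003%, within rounding noise).

1.0000 (no arbitrage)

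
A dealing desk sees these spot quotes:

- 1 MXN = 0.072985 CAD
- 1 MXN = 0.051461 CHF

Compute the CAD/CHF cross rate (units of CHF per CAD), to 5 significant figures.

CAD/CHF = 0.70509

1 CAD ÷ 0.072985 = 13.7014 MXN
13.7014 MXN × 0.051461 = 0.70509 CHF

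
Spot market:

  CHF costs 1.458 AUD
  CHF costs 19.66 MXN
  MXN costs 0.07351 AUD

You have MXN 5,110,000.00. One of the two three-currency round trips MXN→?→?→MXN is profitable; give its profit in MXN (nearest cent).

Profitable loop is MXN → CHF → AUD → MXN:
MXN 5,110,000.00 ÷ 19.66 = CHF 259,918.62
CHF 259,918.62 × 1.458 = AUD 378,961.34
AUD 378,961.34 ÷ 0.07351 = MXN 5,155,235.24
Profit = MXN 5,155,235.24 − MXN 5,110,000.00

Profit: MXN 45,235.24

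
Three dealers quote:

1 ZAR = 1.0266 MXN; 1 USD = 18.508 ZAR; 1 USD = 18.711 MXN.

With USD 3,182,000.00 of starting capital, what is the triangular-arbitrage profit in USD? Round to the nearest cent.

Profit: USD 49,200.65

Profitable loop is USD → ZAR → MXN → USD:
USD 3,182,000.00 × 18.508 = ZAR 58,892,456.00
ZAR 58,892,456.00 × 1.0266 = MXN 60,458,995.33
MXN 60,458,995.33 ÷ 18.711 = USD 3,231,200.65
Profit = USD 3,231,200.65 − USD 3,182,000.00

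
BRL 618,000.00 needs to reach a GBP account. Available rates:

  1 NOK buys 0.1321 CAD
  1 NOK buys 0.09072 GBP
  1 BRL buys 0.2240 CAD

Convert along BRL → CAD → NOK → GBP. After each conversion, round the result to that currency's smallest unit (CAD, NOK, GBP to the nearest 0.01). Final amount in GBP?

BRL 618,000.00 × 0.2240 = CAD 138,432.00
CAD 138,432.00 ÷ 0.1321 = NOK 1,047,933.38
NOK 1,047,933.38 × 0.09072 = GBP 95,068.52

GBP 95,068.52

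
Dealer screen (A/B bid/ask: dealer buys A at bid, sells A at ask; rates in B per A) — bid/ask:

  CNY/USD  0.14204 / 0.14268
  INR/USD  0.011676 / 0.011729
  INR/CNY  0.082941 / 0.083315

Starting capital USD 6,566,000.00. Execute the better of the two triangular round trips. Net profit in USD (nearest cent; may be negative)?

Net profit: USD 29,076.28

Best loop USD → INR → CNY → USD:
USD 6,566,000.00 ÷ 0.011729 (buy INR at ask) = INR 559,809,020.38
INR 559,809,020.38 × 0.082941 (sell INR at bid) = CNY 46,431,119.96
CNY 46,431,119.96 × 0.14204 (sell CNY at bid) = USD 6,595,076.28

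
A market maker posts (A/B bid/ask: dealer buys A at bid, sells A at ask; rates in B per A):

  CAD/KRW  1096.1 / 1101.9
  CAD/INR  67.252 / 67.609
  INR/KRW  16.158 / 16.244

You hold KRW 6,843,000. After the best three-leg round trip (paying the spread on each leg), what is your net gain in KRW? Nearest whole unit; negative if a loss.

Net result: KRW -13,338 (no profitable arbitrage after spreads)

Best loop KRW → INR → CAD → KRW:
KRW 6,843,000 ÷ 16.244 (buy INR at ask) = INR 421,263.24
INR 421,263.24 ÷ 67.609 (buy CAD at ask) = CAD 6,230.88
CAD 6,230.88 × 1096.1 (sell CAD at bid) = KRW 6,829,662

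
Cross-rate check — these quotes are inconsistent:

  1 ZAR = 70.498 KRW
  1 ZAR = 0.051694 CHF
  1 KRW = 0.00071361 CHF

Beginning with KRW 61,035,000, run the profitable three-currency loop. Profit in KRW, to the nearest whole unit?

Profit: KRW 1,681,435

Profitable loop is KRW → ZAR → CHF → KRW:
KRW 61,035,000 ÷ 70.498 = ZAR 865,769.24
ZAR 865,769.24 × 0.051694 = CHF 44,755.08
CHF 44,755.08 ÷ 0.00071361 = KRW 62,716,435
Profit = KRW 62,716,435 − KRW 61,035,000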